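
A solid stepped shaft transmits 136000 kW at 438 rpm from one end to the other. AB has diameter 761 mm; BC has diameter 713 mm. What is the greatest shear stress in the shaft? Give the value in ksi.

6.04 ksi

ω = 2π·438/60 = 45.87 rad/s, so T = P/ω = 136000×10³ / 45.87 = 2.965e6 N·m.
Under the same torque, τ_max = 16T/(πd³) is largest where d is smallest — segment BC (d = 713 mm).
τ_max = 16·2.965e6/(π·(0.713)³) = 4.166×10^7 Pa.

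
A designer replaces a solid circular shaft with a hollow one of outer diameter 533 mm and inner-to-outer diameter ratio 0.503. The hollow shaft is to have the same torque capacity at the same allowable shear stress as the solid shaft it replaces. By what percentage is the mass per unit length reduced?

Equal τ_max and T ⇒ the solid shaft needs d_s³ = d_o³(1−k⁴), so d_s = 533·(1−0.503⁴)^(1/3) = 521.4 mm.
Area ratio A_h/A_s = d_o²(1−k²)/d_s² = (1−k²)/(1−k⁴)^(2/3) = 0.7807.
Mass saving = 1 − 0.7807 = 21.9 %.

21.9 %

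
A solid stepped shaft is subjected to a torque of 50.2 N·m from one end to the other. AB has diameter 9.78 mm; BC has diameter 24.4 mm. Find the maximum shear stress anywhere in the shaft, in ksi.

39.6 ksi

Under the same torque, τ_max = 16T/(πd³) is largest where d is smallest — segment AB (d = 9.78 mm).
τ_max = 16·50.20/(π·(0.00978)³) = 2.733×10^8 Pa.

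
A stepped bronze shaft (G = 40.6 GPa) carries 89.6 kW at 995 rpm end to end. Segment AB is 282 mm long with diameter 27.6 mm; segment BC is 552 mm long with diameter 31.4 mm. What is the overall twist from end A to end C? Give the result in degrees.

ω = 2π·995/60 = 104.2 rad/s, so T = P/ω = 89.6×10³ / 104.2 = 859.9 N·m.
J_AB = π(0.0276)⁴/32 = 5.70×10^-8 m⁴; J_BC = π(0.0314)⁴/32 = 9.54×10^-8 m⁴.
θ = (T/G)·Σ L_i/J_i = (859.9/40.6×10⁹)·(0.282/5.70×10^-8 + 0.552/9.54×10^-8) = 0.2273 rad.

13.0°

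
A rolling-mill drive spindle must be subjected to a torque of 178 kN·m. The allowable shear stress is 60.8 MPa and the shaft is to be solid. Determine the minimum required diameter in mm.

For a solid shaft τ_max = 16T/(πd³), so d = (16T/(π τ_allow))^(1/3) = (16·178000/(π·6.08×10^7))^(1/3) = 0.2461 m.

246 mm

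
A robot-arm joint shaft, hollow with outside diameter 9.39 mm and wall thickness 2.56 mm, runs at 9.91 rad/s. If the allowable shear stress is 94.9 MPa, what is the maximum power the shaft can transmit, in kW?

J = π(d_o⁴ − d_i⁴)/32 = π(0.00939⁴ − 0.00427⁴)/32 = 7.306×10^-10 m⁴.
T_max = τ_allow·J/r = 9.49×10^7 × 7.306×10^-10 / 0.00470 = 14.77 N·m.
ω = 9.91 rad/s, so P_max = T_max·ω = 146.3 W.

0.146 kW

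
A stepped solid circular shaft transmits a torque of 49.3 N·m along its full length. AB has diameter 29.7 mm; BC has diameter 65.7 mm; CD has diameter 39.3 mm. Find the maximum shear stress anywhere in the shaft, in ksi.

1.39 ksi

Under the same torque, τ_max = 16T/(πd³) is largest where d is smallest — segment AB (d = 29.7 mm).
τ_max = 16·49.30/(π·(0.0297)³) = 9.584×10^6 Pa.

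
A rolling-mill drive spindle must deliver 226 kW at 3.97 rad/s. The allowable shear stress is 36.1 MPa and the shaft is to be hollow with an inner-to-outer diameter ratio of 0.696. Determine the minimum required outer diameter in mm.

219 mm

ω = 3.97 rad/s, so T = P/ω = 226×10³ / 3.970 = 56930 N·m.
For a hollow shaft with d_i/d_o = 0.696: τ_max = 16T/(π d_o³ (1−k⁴)), so d_o = [16T/(π τ_allow (1−k⁴))]^(1/3) = [16·56930/(π·3.61×10^7·0.7653)]^(1/3) = 0.2189 m.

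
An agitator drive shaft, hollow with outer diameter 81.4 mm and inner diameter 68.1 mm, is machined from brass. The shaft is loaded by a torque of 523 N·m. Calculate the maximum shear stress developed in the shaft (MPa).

J = π(d_o⁴ − d_i⁴)/32 = π(0.0814⁴ − 0.0681⁴)/32 = 2.199×10^-6 m⁴.
τ_max = T·r/J = 523.0 × 0.0407 / 2.199×10^-6 = 9.681×10^6 Pa.

9.68 MPa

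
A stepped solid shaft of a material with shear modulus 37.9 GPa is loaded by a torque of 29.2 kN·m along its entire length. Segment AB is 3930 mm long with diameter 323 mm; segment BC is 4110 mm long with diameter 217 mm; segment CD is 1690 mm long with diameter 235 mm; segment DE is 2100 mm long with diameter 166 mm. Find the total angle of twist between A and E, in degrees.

2.49°

J_AB = π(0.323)⁴/32 = 1.07×10^-3 m⁴; J_BC = π(0.217)⁴/32 = 2.18×10^-4 m⁴; J_CD = π(0.235)⁴/32 = 2.99×10^-4 m⁴; J_DE = π(0.166)⁴/32 = 7.45×10^-5 m⁴.
θ = (T/G)·Σ L_i/J_i = (29200/37.9×10⁹)·(3.93/1.07×10^-3 + 4.11/2.18×10^-4 + 1.69/2.99×10^-4 + 2.10/7.45×10^-5) = 0.04343 rad.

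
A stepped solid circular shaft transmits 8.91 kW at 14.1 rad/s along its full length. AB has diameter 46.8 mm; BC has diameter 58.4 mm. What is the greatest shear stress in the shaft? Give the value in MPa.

ω = 14.1 rad/s, so T = P/ω = 8.91×10³ / 14.10 = 631.9 N·m.
Under the same torque, τ_max = 16T/(πd³) is largest where d is smallest — segment AB (d = 46.8 mm).
τ_max = 16·631.9/(π·(0.0468)³) = 3.140×10^7 Pa.

31.4 MPa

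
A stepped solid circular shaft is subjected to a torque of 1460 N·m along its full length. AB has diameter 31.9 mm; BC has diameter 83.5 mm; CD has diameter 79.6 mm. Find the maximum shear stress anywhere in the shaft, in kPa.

Under the same torque, τ_max = 16T/(πd³) is largest where d is smallest — segment AB (d = 31.9 mm).
τ_max = 16·1460/(π·(0.0319)³) = 2.291×10^8 Pa.

229000 kPa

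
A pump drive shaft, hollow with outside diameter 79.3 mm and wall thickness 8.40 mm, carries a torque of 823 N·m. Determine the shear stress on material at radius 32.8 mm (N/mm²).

J = π(d_o⁴ − d_i⁴)/32 = π(0.0793⁴ − 0.0625⁴)/32 = 2.384×10^-6 m⁴.
Shear stress varies linearly with radius: τ = T·r/J = 823.0 × 0.0328 / 2.384×10^-6 = 1.132×10^7 Pa.

11.3 N/mm²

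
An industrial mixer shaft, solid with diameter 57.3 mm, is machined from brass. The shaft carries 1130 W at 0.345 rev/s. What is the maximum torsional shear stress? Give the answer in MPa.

ω = 2π·0.345 = 2.168 rad/s, so T = P/ω = 1130 / 2.168 = 521.3 N·m.
J = πd⁴/32 = π(0.0573)⁴/32 = 1.058×10^-6 m⁴.
τ_max = T·r/J = 521.3 × 0.0286 / 1.058×10^-6 = 1.411×10^7 Pa.

14.1 MPa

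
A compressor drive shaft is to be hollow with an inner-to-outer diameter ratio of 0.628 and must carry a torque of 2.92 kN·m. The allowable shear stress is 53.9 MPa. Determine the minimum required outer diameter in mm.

For a hollow shaft with d_i/d_o = 0.628: τ_max = 16T/(π d_o³ (1−k⁴)), so d_o = [16T/(π τ_allow (1−k⁴))]^(1/3) = [16·2920/(π·5.39×10^7·0.8445)]^(1/3) = 0.06887 m.

68.9 mm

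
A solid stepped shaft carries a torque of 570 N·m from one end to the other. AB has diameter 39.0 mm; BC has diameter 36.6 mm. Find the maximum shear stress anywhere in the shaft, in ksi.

Under the same torque, τ_max = 16T/(πd³) is largest where d is smallest — segment BC (d = 36.6 mm).
τ_max = 16·570.0/(π·(0.0366)³) = 5.921×10^7 Pa.

8.59 ksi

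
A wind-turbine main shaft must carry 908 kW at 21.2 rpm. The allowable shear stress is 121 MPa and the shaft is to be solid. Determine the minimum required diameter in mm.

ω = 2π·21.2/60 = 2.220 rad/s, so T = P/ω = 908×10³ / 2.220 = 409000 N·m.
For a solid shaft τ_max = 16T/(πd³), so d = (16T/(π τ_allow))^(1/3) = (16·409000/(π·1.21×10^8))^(1/3) = 0.2582 m.

258 mm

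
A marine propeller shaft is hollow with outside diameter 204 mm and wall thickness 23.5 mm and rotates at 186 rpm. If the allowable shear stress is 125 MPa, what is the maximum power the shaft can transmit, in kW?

2630 kW

J = π(d_o⁴ − d_i⁴)/32 = π(0.204⁴ − 0.157⁴)/32 = 1.104×10^-4 m⁴.
T_max = τ_allow·J/r = 1.25×10^8 × 1.104×10^-4 / 0.102 = 135300 N·m.
ω = 2π·186/60 = 19.48 rad/s, so P_max = T_max·ω = 2.635×10^6 W.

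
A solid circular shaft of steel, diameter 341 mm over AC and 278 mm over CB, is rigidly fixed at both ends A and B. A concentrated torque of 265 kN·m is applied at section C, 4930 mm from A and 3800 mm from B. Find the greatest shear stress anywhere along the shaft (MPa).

Compatibility: T_A·a/J_AC = T_B·b/J_CB with T_A + T_B = T₀.
J_AC = 1.33×10^-3 m⁴, J_CB = 5.86×10^-4 m⁴, so T_A = T₀·(J_AC/a)/((J_AC/a)+(J_CB/b)) = 168500 N·m, T_B = 96540 N·m.
τ in each portion: τ_AC = 2.16×10^7 Pa, τ_CB = 2.29×10^7 Pa; maximum is in CB.
τ_max = T_CB·r/J = 96540·0.139/5.86×10^-4 = 2.289×10^7 Pa.

22.9 MPa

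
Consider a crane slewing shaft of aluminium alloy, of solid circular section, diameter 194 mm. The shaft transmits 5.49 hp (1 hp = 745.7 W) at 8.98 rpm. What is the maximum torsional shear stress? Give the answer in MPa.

3.04 MPa

ω = 2π·8.98/60 = 0.9404 rad/s, so T = P/ω = 5.49×745.7 / 0.9404 = 4353 N·m.
J = πd⁴/32 = π(0.194)⁴/32 = 1.391×10^-4 m⁴.
τ_max = T·r/J = 4353 × 0.0970 / 1.391×10^-4 = 3.037×10^6 Pa.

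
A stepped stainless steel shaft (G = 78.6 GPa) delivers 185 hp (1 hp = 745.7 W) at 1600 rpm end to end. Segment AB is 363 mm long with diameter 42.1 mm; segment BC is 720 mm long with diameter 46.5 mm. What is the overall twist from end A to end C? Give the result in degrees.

1.65°

ω = 2π·1600/60 = 167.6 rad/s, so T = P/ω = 185×745.7 / 167.6 = 823.4 N·m.
J_AB = π(0.0421)⁴/32 = 3.08×10^-7 m⁴; J_BC = π(0.0465)⁴/32 = 4.59×10^-7 m⁴.
θ = (T/G)·Σ L_i/J_i = (823.4/78.6×10⁹)·(0.363/3.08×10^-7 + 0.720/4.59×10^-7) = 0.02876 rad.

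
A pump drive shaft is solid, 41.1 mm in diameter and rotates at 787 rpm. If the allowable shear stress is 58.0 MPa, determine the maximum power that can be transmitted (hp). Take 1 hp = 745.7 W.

J = πd⁴/32 = π(0.0411)⁴/32 = 2.801×10^-7 m⁴.
T_max = τ_allow·J/r = 5.80×10^7 × 2.801×10^-7 / 0.0206 = 790.6 N·m.
ω = 2π·787/60 = 82.41 rad/s, so P_max = T_max·ω = 6.516×10^4 W.

87.4 hp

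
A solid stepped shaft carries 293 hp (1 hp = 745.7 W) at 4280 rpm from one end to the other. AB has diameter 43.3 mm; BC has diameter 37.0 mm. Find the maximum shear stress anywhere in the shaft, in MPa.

49.0 MPa

ω = 2π·4280/60 = 448.2 rad/s, so T = P/ω = 293×745.7 / 448.2 = 487.5 N·m.
Under the same torque, τ_max = 16T/(πd³) is largest where d is smallest — segment BC (d = 37.0 mm).
τ_max = 16·487.5/(π·(0.0370)³) = 4.901×10^7 Pa.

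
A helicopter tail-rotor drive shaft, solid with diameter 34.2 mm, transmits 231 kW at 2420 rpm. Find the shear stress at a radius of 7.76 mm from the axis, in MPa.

ω = 2π·2420/60 = 253.4 rad/s, so T = P/ω = 231×10³ / 253.4 = 911.5 N·m.
J = πd⁴/32 = π(0.0342)⁴/32 = 1.343×10^-7 m⁴.
Shear stress varies linearly with radius: τ = T·r/J = 911.5 × 0.00776 / 1.343×10^-7 = 5.267×10^7 Pa.

52.7 MPa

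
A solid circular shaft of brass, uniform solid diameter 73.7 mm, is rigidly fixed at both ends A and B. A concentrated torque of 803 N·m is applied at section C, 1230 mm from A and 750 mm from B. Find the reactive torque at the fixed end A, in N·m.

With uniform GJ and both ends fixed, compatibility θ_AC = θ_CB gives T_A·a = T_B·b, together with T_A + T_B = T₀.
T_A = T₀·b/(a+b) = 803.0·750/1980 = 304.2 N·m; T_B = 498.8 N·m.

304 N·m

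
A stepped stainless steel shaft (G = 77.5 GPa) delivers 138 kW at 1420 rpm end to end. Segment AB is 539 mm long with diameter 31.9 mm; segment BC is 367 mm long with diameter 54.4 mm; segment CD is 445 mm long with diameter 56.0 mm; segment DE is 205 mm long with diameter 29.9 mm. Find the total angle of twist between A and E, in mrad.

105 mrad

ω = 2π·1420/60 = 148.7 rad/s, so T = P/ω = 138×10³ / 148.7 = 928.0 N·m.
J_AB = π(0.0319)⁴/32 = 1.02×10^-7 m⁴; J_BC = π(0.0544)⁴/32 = 8.60×10^-7 m⁴; J_CD = π(0.0560)⁴/32 = 9.65×10^-7 m⁴; J_DE = π(0.0299)⁴/32 = 7.85×10^-8 m⁴.
θ = (T/G)·Σ L_i/J_i = (928.0/77.5×10⁹)·(0.539/1.02×10^-7 + 0.367/8.60×10^-7 + 0.445/9.65×10^-7 + 0.205/7.85×10^-8) = 0.1054 rad.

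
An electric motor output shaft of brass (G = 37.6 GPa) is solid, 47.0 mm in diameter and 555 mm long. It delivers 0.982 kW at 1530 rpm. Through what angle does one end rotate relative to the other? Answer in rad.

1.89e-4 rad

ω = 2π·1530/60 = 160.2 rad/s, so T = P/ω = 0.982×10³ / 160.2 = 6.129 N·m.
J = πd⁴/32 = π(0.0470)⁴/32 = 4.791×10^-7 m⁴.
θ = T·L/(G·J) = 6.129 × 0.555 / (37.6×10⁹ × 4.791×10^-7) = 1.888×10^-4 rad.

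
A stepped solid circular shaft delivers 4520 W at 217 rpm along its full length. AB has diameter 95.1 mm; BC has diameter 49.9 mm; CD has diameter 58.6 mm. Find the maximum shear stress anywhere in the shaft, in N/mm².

8.15 N/mm²

ω = 2π·217/60 = 22.72 rad/s, so T = P/ω = 4520 / 22.72 = 198.9 N·m.
Under the same torque, τ_max = 16T/(πd³) is largest where d is smallest — segment BC (d = 49.9 mm).
τ_max = 16·198.9/(π·(0.0499)³) = 8.153×10^6 Pa.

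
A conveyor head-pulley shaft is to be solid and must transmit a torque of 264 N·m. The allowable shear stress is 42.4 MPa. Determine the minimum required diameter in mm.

For a solid shaft τ_max = 16T/(πd³), so d = (16T/(π τ_allow))^(1/3) = (16·264.0/(π·4.24×10^7))^(1/3) = 0.03165 m.

31.7 mm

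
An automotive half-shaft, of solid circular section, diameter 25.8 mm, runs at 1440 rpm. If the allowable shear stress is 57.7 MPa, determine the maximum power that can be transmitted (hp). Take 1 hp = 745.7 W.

39.3 hp

J = πd⁴/32 = π(0.0258)⁴/32 = 4.350×10^-8 m⁴.
T_max = τ_allow·J/r = 5.77×10^7 × 4.350×10^-8 / 0.0129 = 194.6 N·m.
ω = 2π·1440/60 = 150.8 rad/s, so P_max = T_max·ω = 2.934×10^4 W.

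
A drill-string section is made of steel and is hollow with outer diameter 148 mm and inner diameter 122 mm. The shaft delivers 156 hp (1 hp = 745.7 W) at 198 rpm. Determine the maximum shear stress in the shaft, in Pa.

ω = 2π·198/60 = 20.73 rad/s, so T = P/ω = 156×745.7 / 20.73 = 5610 N·m.
J = π(d_o⁴ − d_i⁴)/32 = π(0.148⁴ − 0.122⁴)/32 = 2.535×10^-5 m⁴.
τ_max = T·r/J = 5610 × 0.0740 / 2.535×10^-5 = 1.638×10^7 Pa.

1.64e7 Pa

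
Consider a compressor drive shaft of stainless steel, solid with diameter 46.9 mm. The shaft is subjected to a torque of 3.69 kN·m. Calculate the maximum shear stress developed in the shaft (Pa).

1.82e8 Pa

J = πd⁴/32 = π(0.0469)⁴/32 = 4.750×10^-7 m⁴.
τ_max = T·r/J = 3690 × 0.0234 / 4.750×10^-7 = 1.822×10^8 Pa.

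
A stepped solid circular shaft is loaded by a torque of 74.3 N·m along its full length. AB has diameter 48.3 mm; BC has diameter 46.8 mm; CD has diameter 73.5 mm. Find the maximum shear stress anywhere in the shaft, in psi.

Under the same torque, τ_max = 16T/(πd³) is largest where d is smallest — segment BC (d = 46.8 mm).
τ_max = 16·74.30/(π·(0.0468)³) = 3.692×10^6 Pa.

535 psi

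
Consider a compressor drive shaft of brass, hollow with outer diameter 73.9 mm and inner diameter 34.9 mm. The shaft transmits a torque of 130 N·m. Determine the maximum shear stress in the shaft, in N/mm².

1.73 N/mm²

J = π(d_o⁴ − d_i⁴)/32 = π(0.0739⁴ − 0.0349⁴)/32 = 2.782×10^-6 m⁴.
τ_max = T·r/J = 130.0 × 0.0370 / 2.782×10^-6 = 1.726×10^6 Pa.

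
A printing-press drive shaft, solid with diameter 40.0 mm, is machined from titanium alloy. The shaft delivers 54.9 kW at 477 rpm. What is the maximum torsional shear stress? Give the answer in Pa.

ω = 2π·477/60 = 49.95 rad/s, so T = P/ω = 54.9×10³ / 49.95 = 1099 N·m.
J = πd⁴/32 = π(0.0400)⁴/32 = 2.513×10^-7 m⁴.
τ_max = T·r/J = 1099 × 0.0200 / 2.513×10^-7 = 8.746×10^7 Pa.

8.75e7 Pa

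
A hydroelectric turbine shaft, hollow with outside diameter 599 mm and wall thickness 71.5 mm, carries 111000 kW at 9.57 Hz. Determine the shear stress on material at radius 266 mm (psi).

8480 psi

ω = 2π·9.57 = 60.13 rad/s, so T = P/ω = 111000×10³ / 60.13 = 1.846e6 N·m.
J = π(d_o⁴ − d_i⁴)/32 = π(0.599⁴ − 0.456⁴)/32 = 8.394×10^-3 m⁴.
Shear stress varies linearly with radius: τ = T·r/J = 1.846e6 × 0.266 / 8.394×10^-3 = 5.850×10^7 Pa.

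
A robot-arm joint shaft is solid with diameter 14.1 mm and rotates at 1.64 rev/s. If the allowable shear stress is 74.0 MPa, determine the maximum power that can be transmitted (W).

420 W

J = πd⁴/32 = π(0.0141)⁴/32 = 3.880×10^-9 m⁴.
T_max = τ_allow·J/r = 7.40×10^7 × 3.880×10^-9 / 0.00705 = 40.73 N·m.
ω = 2π·1.64 = 10.30 rad/s, so P_max = T_max·ω = 419.7 W.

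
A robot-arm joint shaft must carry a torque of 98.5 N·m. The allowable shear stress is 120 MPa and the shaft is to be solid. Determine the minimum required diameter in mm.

For a solid shaft τ_max = 16T/(πd³), so d = (16T/(π τ_allow))^(1/3) = (16·98.50/(π·1.20×10^8))^(1/3) = 0.01611 m.

16.1 mm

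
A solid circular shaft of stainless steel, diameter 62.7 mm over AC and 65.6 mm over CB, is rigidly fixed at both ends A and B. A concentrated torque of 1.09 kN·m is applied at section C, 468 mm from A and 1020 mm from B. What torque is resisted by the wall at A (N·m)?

703 N·m

Compatibility: T_A·a/J_AC = T_B·b/J_CB with T_A + T_B = T₀.
J_AC = 1.52×10^-6 m⁴, J_CB = 1.82×10^-6 m⁴, so T_A = T₀·(J_AC/a)/((J_AC/a)+(J_CB/b)) = 703.3 N·m, T_B = 386.7 N·m.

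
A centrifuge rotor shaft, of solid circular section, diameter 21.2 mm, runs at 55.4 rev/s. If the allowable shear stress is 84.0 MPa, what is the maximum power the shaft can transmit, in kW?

54.7 kW

J = πd⁴/32 = π(0.0212)⁴/32 = 1.983×10^-8 m⁴.
T_max = τ_allow·J/r = 8.40×10^7 × 1.983×10^-8 / 0.0106 = 157.2 N·m.
ω = 2π·55.4 = 348.1 rad/s, so P_max = T_max·ω = 5.470×10^4 W.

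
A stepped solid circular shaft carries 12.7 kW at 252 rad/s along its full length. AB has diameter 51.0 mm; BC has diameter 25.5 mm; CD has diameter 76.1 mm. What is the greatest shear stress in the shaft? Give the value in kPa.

15500 kPa

ω = 252 rad/s, so T = P/ω = 12.7×10³ / 252.0 = 50.40 N·m.
Under the same torque, τ_max = 16T/(πd³) is largest where d is smallest — segment BC (d = 25.5 mm).
τ_max = 16·50.40/(π·(0.0255)³) = 1.548×10^7 Pa.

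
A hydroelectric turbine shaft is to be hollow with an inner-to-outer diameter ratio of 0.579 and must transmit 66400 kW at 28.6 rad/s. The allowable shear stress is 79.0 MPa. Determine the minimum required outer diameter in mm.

552 mm

ω = 28.6 rad/s, so T = P/ω = 66400×10³ / 28.60 = 2.322e6 N·m.
For a hollow shaft with d_i/d_o = 0.579: τ_max = 16T/(π d_o³ (1−k⁴)), so d_o = [16T/(π τ_allow (1−k⁴))]^(1/3) = [16·2.322e6/(π·7.90×10^7·0.8876)]^(1/3) = 0.5525 m.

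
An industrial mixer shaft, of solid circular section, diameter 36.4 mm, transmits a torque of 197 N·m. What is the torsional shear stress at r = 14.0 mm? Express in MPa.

J = πd⁴/32 = π(0.0364)⁴/32 = 1.723×10^-7 m⁴.
Shear stress varies linearly with radius: τ = T·r/J = 197.0 × 0.0140 / 1.723×10^-7 = 1.600×10^7 Pa.

16.0 MPa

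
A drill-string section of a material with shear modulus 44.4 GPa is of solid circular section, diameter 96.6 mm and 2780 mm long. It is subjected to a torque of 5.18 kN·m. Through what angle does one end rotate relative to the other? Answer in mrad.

J = πd⁴/32 = π(0.0966)⁴/32 = 8.549×10^-6 m⁴.
θ = T·L/(G·J) = 5180 × 2.78 / (44.4×10⁹ × 8.549×10^-6) = 0.03794 rad.

37.9 mrad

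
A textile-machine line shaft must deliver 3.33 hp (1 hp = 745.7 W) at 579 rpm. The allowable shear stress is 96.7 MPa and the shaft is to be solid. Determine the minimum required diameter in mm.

ω = 2π·579/60 = 60.63 rad/s, so T = P/ω = 3.33×745.7 / 60.63 = 40.95 N·m.
For a solid shaft τ_max = 16T/(πd³), so d = (16T/(π τ_allow))^(1/3) = (16·40.95/(π·9.67×10^7))^(1/3) = 0.01292 m.

12.9 mm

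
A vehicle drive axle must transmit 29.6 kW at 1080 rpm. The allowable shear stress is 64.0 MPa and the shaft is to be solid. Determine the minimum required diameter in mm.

ω = 2π·1080/60 = 113.1 rad/s, so T = P/ω = 29.6×10³ / 113.1 = 261.7 N·m.
For a solid shaft τ_max = 16T/(πd³), so d = (16T/(π τ_allow))^(1/3) = (16·261.7/(π·6.40×10^7))^(1/3) = 0.02751 m.

27.5 mm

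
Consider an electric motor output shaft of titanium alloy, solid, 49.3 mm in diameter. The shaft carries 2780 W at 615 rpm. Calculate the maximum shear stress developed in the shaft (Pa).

1.83e6 Pa

ω = 2π·615/60 = 64.40 rad/s, so T = P/ω = 2780 / 64.40 = 43.17 N·m.
J = πd⁴/32 = π(0.0493)⁴/32 = 5.799×10^-7 m⁴.
τ_max = T·r/J = 43.17 × 0.0246 / 5.799×10^-7 = 1.835×10^6 Pa.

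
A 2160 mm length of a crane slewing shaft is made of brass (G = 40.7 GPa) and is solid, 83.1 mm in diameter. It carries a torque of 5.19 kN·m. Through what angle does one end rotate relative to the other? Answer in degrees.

J = πd⁴/32 = π(0.0831)⁴/32 = 4.682×10^-6 m⁴.
θ = T·L/(G·J) = 5190 × 2.16 / (40.7×10⁹ × 4.682×10^-6) = 0.05883 rad.

3.37°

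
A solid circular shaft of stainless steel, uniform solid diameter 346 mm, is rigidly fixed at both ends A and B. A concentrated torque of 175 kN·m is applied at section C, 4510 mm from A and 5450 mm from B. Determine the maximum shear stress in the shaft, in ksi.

With uniform GJ and both ends fixed, compatibility θ_AC = θ_CB gives T_A·a = T_B·b, together with T_A + T_B = T₀.
T_A = T₀·b/(a+b) = 175000·5450/9960 = 95760 N·m; T_B = 79240 N·m.
τ in each portion: τ_AC = 1.18×10^7 Pa, τ_CB = 9.74×10^6 Pa; maximum is in AC.
τ_max = T_AC·r/J = 95760·0.173/1.41×10^-3 = 1.177×10^7 Pa.

1.71 ksi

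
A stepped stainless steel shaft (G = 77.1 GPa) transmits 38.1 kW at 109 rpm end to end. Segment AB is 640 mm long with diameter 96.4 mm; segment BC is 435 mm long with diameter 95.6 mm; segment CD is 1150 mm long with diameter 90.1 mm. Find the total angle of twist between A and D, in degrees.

0.760°

ω = 2π·109/60 = 11.41 rad/s, so T = P/ω = 38.1×10³ / 11.41 = 3338 N·m.
J_AB = π(0.0964)⁴/32 = 8.48×10^-6 m⁴; J_BC = π(0.0956)⁴/32 = 8.20×10^-6 m⁴; J_CD = π(0.0901)⁴/32 = 6.47×10^-6 m⁴.
θ = (T/G)·Σ L_i/J_i = (3338/77.1×10⁹)·(0.640/8.48×10^-6 + 0.435/8.20×10^-6 + 1.15/6.47×10^-6) = 0.01326 rad.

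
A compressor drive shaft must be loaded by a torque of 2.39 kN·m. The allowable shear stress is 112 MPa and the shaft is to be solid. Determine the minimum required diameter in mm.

47.7 mm

For a solid shaft τ_max = 16T/(πd³), so d = (16T/(π τ_allow))^(1/3) = (16·2390/(π·1.12×10^8))^(1/3) = 0.04772 m.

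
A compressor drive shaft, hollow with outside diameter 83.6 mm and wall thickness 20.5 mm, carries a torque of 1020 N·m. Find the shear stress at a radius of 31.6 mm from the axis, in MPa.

J = π(d_o⁴ − d_i⁴)/32 = π(0.0836⁴ − 0.0426⁴)/32 = 4.472×10^-6 m⁴.
Shear stress varies linearly with radius: τ = T·r/J = 1020 × 0.0316 / 4.472×10^-6 = 7.207×10^6 Pa.

7.21 MPa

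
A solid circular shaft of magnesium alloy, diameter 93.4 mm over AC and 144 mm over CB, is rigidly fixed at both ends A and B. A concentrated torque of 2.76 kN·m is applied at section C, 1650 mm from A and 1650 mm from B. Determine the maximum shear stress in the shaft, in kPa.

Compatibility: T_A·a/J_AC = T_B·b/J_CB with T_A + T_B = T₀.
J_AC = 7.47×10^-6 m⁴, J_CB = 4.22×10^-5 m⁴, so T_A = T₀·(J_AC/a)/((J_AC/a)+(J_CB/b)) = 415.0 N·m, T_B = 2345 N·m.
τ in each portion: τ_AC = 2.59×10^6 Pa, τ_CB = 4.00×10^6 Pa; maximum is in CB.
τ_max = T_CB·r/J = 2345·0.0720/4.22×10^-5 = 4.000×10^6 Pa.

4000 kPa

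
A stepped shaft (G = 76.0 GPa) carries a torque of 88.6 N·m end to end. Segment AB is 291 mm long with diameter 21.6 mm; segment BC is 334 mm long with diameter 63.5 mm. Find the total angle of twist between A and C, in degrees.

0.924°

J_AB = π(0.0216)⁴/32 = 2.14×10^-8 m⁴; J_BC = π(0.0635)⁴/32 = 1.60×10^-6 m⁴.
θ = (T/G)·Σ L_i/J_i = (88.60/76.0×10⁹)·(0.291/2.14×10^-8 + 0.334/1.60×10^-6) = 0.01612 rad.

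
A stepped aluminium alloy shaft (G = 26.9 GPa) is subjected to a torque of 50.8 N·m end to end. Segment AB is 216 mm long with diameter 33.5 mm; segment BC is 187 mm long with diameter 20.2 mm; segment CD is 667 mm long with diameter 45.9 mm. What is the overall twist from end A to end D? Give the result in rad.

0.0278 rad

J_AB = π(0.0335)⁴/32 = 1.24×10^-7 m⁴; J_BC = π(0.0202)⁴/32 = 1.63×10^-8 m⁴; J_CD = π(0.0459)⁴/32 = 4.36×10^-7 m⁴.
θ = (T/G)·Σ L_i/J_i = (50.80/26.9×10⁹)·(0.216/1.24×10^-7 + 0.187/1.63×10^-8 + 0.667/4.36×10^-7) = 0.02779 rad.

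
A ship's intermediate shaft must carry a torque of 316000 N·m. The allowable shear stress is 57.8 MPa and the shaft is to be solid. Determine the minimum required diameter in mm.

303 mm

For a solid shaft τ_max = 16T/(πd³), so d = (16T/(π τ_allow))^(1/3) = (16·316000/(π·5.78×10^7))^(1/3) = 0.3031 m.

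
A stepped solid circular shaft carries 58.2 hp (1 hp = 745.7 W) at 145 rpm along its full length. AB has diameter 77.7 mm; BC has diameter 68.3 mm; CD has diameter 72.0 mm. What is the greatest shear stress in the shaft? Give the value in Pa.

ω = 2π·145/60 = 15.18 rad/s, so T = P/ω = 58.2×745.7 / 15.18 = 2858 N·m.
Under the same torque, τ_max = 16T/(πd³) is largest where d is smallest — segment BC (d = 68.3 mm).
τ_max = 16·2858/(π·(0.0683)³) = 4.569×10^7 Pa.

4.57e7 Pa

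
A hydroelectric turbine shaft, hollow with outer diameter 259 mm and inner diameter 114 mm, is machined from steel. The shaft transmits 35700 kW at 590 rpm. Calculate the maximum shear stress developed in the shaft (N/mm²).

176 N/mm²

ω = 2π·590/60 = 61.78 rad/s, so T = P/ω = 35700×10³ / 61.78 = 577800 N·m.
J = π(d_o⁴ − d_i⁴)/32 = π(0.259⁴ − 0.114⁴)/32 = 4.252×10^-4 m⁴.
τ_max = T·r/J = 577800 × 0.130 / 4.252×10^-4 = 1.760×10^8 Pa.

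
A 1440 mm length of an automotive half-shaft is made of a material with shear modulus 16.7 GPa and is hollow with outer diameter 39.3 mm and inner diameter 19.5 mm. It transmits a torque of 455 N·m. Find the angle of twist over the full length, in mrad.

178 mrad

J = π(d_o⁴ − d_i⁴)/32 = π(0.0393⁴ − 0.0195⁴)/32 = 2.200×10^-7 m⁴.
θ = T·L/(G·J) = 455.0 × 1.44 / (16.7×10⁹ × 2.200×10^-7) = 0.1783 rad.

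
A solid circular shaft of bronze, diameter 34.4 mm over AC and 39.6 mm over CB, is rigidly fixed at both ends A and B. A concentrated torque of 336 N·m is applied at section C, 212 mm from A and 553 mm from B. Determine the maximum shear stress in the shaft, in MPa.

Compatibility: T_A·a/J_AC = T_B·b/J_CB with T_A + T_B = T₀.
J_AC = 1.37×10^-7 m⁴, J_CB = 2.41×10^-7 m⁴, so T_A = T₀·(J_AC/a)/((J_AC/a)+(J_CB/b)) = 200.8 N·m, T_B = 135.2 N·m.
τ in each portion: τ_AC = 2.51×10^7 Pa, τ_CB = 1.11×10^7 Pa; maximum is in AC.
τ_max = T_AC·r/J = 200.8·0.0172/1.37×10^-7 = 2.512×10^7 Pa.

25.1 MPa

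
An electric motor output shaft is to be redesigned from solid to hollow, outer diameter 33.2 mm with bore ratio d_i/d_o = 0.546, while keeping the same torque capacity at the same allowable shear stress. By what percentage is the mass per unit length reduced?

Equal τ_max and T ⇒ the solid shaft needs d_s³ = d_o³(1−k⁴), so d_s = 33.2·(1−0.546⁴)^(1/3) = 32.19 mm.
Area ratio A_h/A_s = d_o²(1−k²)/d_s² = (1−k²)/(1−k⁴)^(2/3) = 0.7468.
Mass saving = 1 − 0.7468 = 25.3 %.

25.3 %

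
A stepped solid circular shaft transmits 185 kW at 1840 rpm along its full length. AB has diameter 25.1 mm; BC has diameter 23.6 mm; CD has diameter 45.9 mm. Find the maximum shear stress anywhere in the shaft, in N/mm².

ω = 2π·1840/60 = 192.7 rad/s, so T = P/ω = 185×10³ / 192.7 = 960.1 N·m.
Under the same torque, τ_max = 16T/(πd³) is largest where d is smallest — segment BC (d = 23.6 mm).
τ_max = 16·960.1/(π·(0.0236)³) = 3.720×10^8 Pa.

372 N/mm²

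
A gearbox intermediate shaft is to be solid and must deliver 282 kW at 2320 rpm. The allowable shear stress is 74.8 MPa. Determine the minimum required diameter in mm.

ω = 2π·2320/60 = 242.9 rad/s, so T = P/ω = 282×10³ / 242.9 = 1161 N·m.
For a solid shaft τ_max = 16T/(πd³), so d = (16T/(π τ_allow))^(1/3) = (16·1161/(π·7.48×10^7))^(1/3) = 0.04291 m.

42.9 mm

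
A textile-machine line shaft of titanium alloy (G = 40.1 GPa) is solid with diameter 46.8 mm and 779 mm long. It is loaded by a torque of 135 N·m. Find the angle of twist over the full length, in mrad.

5.57 mrad

J = πd⁴/32 = π(0.0468)⁴/32 = 4.710×10^-7 m⁴.
θ = T·L/(G·J) = 135.0 × 0.779 / (40.1×10⁹ × 4.710×10^-7) = 5.569×10^-3 rad.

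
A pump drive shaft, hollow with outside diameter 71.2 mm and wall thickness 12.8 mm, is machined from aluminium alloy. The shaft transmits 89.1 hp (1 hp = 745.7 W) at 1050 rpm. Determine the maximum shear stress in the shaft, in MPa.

ω = 2π·1050/60 = 110.0 rad/s, so T = P/ω = 89.1×745.7 / 110.0 = 604.3 N·m.
J = π(d_o⁴ − d_i⁴)/32 = π(0.0712⁴ − 0.0456⁴)/32 = 2.099×10^-6 m⁴.
τ_max = T·r/J = 604.3 × 0.0356 / 2.099×10^-6 = 1.025×10^7 Pa.

10.3 MPa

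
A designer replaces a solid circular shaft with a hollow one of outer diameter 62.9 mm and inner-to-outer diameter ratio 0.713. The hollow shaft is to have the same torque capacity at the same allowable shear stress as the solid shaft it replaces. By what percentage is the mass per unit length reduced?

40.0 %

Equal τ_max and T ⇒ the solid shaft needs d_s³ = d_o³(1−k⁴), so d_s = 62.9·(1−0.713⁴)^(1/3) = 56.93 mm.
Area ratio A_h/A_s = d_o²(1−k²)/d_s² = (1−k²)/(1−k⁴)^(2/3) = 0.6001.
Mass saving = 1 − 0.6001 = 40.0 %.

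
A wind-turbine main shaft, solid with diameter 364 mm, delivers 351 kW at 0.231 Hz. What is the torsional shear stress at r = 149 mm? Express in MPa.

20.9 MPa

ω = 2π·0.231 = 1.451 rad/s, so T = P/ω = 351×10³ / 1.451 = 241800 N·m.
J = πd⁴/32 = π(0.364)⁴/32 = 1.723×10^-3 m⁴.
Shear stress varies linearly with radius: τ = T·r/J = 241800 × 0.149 / 1.723×10^-3 = 2.091×10^7 Pa.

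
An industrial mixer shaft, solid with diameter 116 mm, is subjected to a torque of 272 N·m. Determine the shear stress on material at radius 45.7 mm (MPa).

0.699 MPa

J = πd⁴/32 = π(0.116)⁴/32 = 1.778×10^-5 m⁴.
Shear stress varies linearly with radius: τ = T·r/J = 272.0 × 0.0457 / 1.778×10^-5 = 6.993×10^5 Pa.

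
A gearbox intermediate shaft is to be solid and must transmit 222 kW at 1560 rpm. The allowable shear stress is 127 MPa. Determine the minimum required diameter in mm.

ω = 2π·1560/60 = 163.4 rad/s, so T = P/ω = 222×10³ / 163.4 = 1359 N·m.
For a solid shaft τ_max = 16T/(πd³), so d = (16T/(π τ_allow))^(1/3) = (16·1359/(π·1.27×10^8))^(1/3) = 0.03791 m.

37.9 mm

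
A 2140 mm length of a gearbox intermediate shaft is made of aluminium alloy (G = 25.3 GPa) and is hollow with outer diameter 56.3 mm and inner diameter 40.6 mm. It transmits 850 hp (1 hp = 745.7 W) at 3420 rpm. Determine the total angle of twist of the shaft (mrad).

208 mrad

ω = 2π·3420/60 = 358.1 rad/s, so T = P/ω = 850×745.7 / 358.1 = 1770 N·m.
J = π(d_o⁴ − d_i⁴)/32 = π(0.0563⁴ − 0.0406⁴)/32 = 7.196×10^-7 m⁴.
θ = T·L/(G·J) = 1770 × 2.14 / (25.3×10⁹ × 7.196×10^-7) = 0.2080 rad.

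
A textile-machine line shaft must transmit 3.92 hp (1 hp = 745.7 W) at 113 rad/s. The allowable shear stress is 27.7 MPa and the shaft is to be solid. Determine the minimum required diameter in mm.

ω = 113 rad/s, so T = P/ω = 3.92×745.7 / 113.0 = 25.87 N·m.
For a solid shaft τ_max = 16T/(πd³), so d = (16T/(π τ_allow))^(1/3) = (16·25.87/(π·2.77×10^7))^(1/3) = 0.01682 m.

16.8 mm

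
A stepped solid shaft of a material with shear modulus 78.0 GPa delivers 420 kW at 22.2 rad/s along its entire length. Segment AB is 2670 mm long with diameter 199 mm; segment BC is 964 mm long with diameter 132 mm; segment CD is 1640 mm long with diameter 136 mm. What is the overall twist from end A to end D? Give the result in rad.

0.0239 rad

ω = 22.2 rad/s, so T = P/ω = 420×10³ / 22.20 = 18920 N·m.
J_AB = π(0.199)⁴/32 = 1.54×10^-4 m⁴; J_BC = π(0.132)⁴/32 = 2.98×10^-5 m⁴; J_CD = π(0.136)⁴/32 = 3.36×10^-5 m⁴.
θ = (T/G)·Σ L_i/J_i = (18920/78.0×10⁹)·(2.67/1.54×10^-4 + 0.964/2.98×10^-5 + 1.64/3.36×10^-5) = 0.02389 rad.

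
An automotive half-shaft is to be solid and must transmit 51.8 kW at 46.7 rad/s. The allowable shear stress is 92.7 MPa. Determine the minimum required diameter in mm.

ω = 46.7 rad/s, so T = P/ω = 51.8×10³ / 46.70 = 1109 N·m.
For a solid shaft τ_max = 16T/(πd³), so d = (16T/(π τ_allow))^(1/3) = (16·1109/(π·9.27×10^7))^(1/3) = 0.03935 m.

39.4 mm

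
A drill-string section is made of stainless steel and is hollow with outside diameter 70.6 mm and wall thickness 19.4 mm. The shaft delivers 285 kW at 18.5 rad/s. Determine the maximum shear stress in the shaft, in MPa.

233 MPa

ω = 18.5 rad/s, so T = P/ω = 285×10³ / 18.50 = 15410 N·m.
J = π(d_o⁴ − d_i⁴)/32 = π(0.0706⁴ − 0.0318⁴)/32 = 2.339×10^-6 m⁴.
τ_max = T·r/J = 15410 × 0.0353 / 2.339×10^-6 = 2.325×10^8 Pa.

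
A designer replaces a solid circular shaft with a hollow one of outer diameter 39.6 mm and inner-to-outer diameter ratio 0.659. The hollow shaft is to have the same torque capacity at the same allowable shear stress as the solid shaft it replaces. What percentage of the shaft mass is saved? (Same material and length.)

Equal τ_max and T ⇒ the solid shaft needs d_s³ = d_o³(1−k⁴), so d_s = 39.6·(1−0.659⁴)^(1/3) = 36.94 mm.
Area ratio A_h/A_s = d_o²(1−k²)/d_s² = (1−k²)/(1−k⁴)^(2/3) = 0.6503.
Mass saving = 1 − 0.6503 = 35.0 %.

35.0 %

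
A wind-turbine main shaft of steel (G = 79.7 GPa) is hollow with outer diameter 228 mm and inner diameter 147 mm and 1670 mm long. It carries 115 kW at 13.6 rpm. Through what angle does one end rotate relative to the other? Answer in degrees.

ω = 2π·13.6/60 = 1.424 rad/s, so T = P/ω = 115×10³ / 1.424 = 80750 N·m.
J = π(d_o⁴ − d_i⁴)/32 = π(0.228⁴ − 0.147⁴)/32 = 2.195×10^-4 m⁴.
θ = T·L/(G·J) = 80750 × 1.67 / (79.7×10⁹ × 2.195×10^-4) = 7.710×10^-3 rad.

0.442°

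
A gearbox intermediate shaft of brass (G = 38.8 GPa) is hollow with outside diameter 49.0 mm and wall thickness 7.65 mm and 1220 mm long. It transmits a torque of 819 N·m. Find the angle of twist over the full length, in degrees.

J = π(d_o⁴ − d_i⁴)/32 = π(0.0490⁴ − 0.0337⁴)/32 = 4.393×10^-7 m⁴.
θ = T·L/(G·J) = 819.0 × 1.22 / (38.8×10⁹ × 4.393×10^-7) = 0.05862 rad.

3.36°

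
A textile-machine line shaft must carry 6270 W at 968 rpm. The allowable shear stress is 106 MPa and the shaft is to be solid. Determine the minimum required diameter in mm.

14.4 mm

ω = 2π·968/60 = 101.4 rad/s, so T = P/ω = 6270 / 101.4 = 61.85 N·m.
For a solid shaft τ_max = 16T/(πd³), so d = (16T/(π τ_allow))^(1/3) = (16·61.85/(π·1.06×10^8))^(1/3) = 0.01438 m.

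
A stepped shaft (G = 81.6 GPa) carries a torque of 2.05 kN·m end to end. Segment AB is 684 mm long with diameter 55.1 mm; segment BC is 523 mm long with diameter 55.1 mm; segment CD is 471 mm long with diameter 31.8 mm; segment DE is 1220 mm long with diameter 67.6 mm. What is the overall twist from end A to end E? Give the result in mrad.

166 mrad

J_AB = π(0.0551)⁴/32 = 9.05×10^-7 m⁴; J_BC = π(0.0551)⁴/32 = 9.05×10^-7 m⁴; J_CD = π(0.0318)⁴/32 = 1.00×10^-7 m⁴; J_DE = π(0.0676)⁴/32 = 2.05×10^-6 m⁴.
θ = (T/G)·Σ L_i/J_i = (2050/81.6×10⁹)·(0.684/9.05×10^-7 + 0.523/9.05×10^-7 + 0.471/1.00×10^-7 + 1.22/2.05×10^-6) = 0.1663 rad.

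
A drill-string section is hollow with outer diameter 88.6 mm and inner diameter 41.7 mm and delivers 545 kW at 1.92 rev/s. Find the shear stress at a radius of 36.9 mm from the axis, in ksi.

ω = 2π·1.92 = 12.06 rad/s, so T = P/ω = 545×10³ / 12.06 = 45180 N·m.
J = π(d_o⁴ − d_i⁴)/32 = π(0.0886⁴ − 0.0417⁴)/32 = 5.753×10^-6 m⁴.
Shear stress varies linearly with radius: τ = T·r/J = 45180 × 0.0369 / 5.753×10^-6 = 2.898×10^8 Pa.

42.0 ksi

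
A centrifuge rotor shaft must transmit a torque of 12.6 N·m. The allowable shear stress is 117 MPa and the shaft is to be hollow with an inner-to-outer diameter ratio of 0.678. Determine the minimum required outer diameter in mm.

8.86 mm

For a hollow shaft with d_i/d_o = 0.678: τ_max = 16T/(π d_o³ (1−k⁴)), so d_o = [16T/(π τ_allow (1−k⁴))]^(1/3) = [16·12.60/(π·1.17×10^8·0.7887)]^(1/3) = 0.008860 m.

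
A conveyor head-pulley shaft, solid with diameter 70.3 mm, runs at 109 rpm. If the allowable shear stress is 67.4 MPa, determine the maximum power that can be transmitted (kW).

52.5 kW

J = πd⁴/32 = π(0.0703)⁴/32 = 2.398×10^-6 m⁴.
T_max = τ_allow·J/r = 6.74×10^7 × 2.398×10^-6 / 0.0352 = 4598 N·m.
ω = 2π·109/60 = 11.41 rad/s, so P_max = T_max·ω = 5.248×10^4 W.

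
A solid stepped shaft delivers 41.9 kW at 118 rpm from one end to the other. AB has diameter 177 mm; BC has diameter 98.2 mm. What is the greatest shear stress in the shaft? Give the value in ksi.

2.64 ksi

ω = 2π·118/60 = 12.36 rad/s, so T = P/ω = 41.9×10³ / 12.36 = 3391 N·m.
Under the same torque, τ_max = 16T/(πd³) is largest where d is smallest — segment BC (d = 98.2 mm).
τ_max = 16·3391/(π·(0.0982)³) = 1.824×10^7 Pa.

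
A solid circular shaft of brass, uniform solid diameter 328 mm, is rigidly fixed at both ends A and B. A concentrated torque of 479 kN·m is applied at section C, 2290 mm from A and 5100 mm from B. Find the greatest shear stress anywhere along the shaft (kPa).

With uniform GJ and both ends fixed, compatibility θ_AC = θ_CB gives T_A·a = T_B·b, together with T_A + T_B = T₀.
T_A = T₀·b/(a+b) = 479000·5100/7390 = 330600 N·m; T_B = 148400 N·m.
τ in each portion: τ_AC = 4.77×10^7 Pa, τ_CB = 2.14×10^7 Pa; maximum is in AC.
τ_max = T_AC·r/J = 330600·0.164/1.14×10^-3 = 4.771×10^7 Pa.

47700 kPa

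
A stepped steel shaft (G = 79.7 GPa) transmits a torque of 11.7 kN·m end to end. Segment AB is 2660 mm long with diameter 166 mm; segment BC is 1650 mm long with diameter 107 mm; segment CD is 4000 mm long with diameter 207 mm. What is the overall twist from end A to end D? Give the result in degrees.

J_AB = π(0.166)⁴/32 = 7.45×10^-5 m⁴; J_BC = π(0.107)⁴/32 = 1.29×10^-5 m⁴; J_CD = π(0.207)⁴/32 = 1.80×10^-4 m⁴.
θ = (T/G)·Σ L_i/J_i = (11700/79.7×10⁹)·(2.66/7.45×10^-5 + 1.65/1.29×10^-5 + 4.00/1.80×10^-4) = 0.02732 rad.

1.57°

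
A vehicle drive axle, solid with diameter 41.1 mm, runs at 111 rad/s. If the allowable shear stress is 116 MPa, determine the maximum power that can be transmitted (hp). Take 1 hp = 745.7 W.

235 hp

J = πd⁴/32 = π(0.0411)⁴/32 = 2.801×10^-7 m⁴.
T_max = τ_allow·J/r = 1.16×10^8 × 2.801×10^-7 / 0.0206 = 1581 N·m.
ω = 111 rad/s, so P_max = T_max·ω = 1.755×10^5 W.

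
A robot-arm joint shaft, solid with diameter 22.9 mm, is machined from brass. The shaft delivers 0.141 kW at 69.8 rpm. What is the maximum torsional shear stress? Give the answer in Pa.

8.18e6 Pa

ω = 2π·69.8/60 = 7.309 rad/s, so T = P/ω = 0.141×10³ / 7.309 = 19.29 N·m.
J = πd⁴/32 = π(0.0229)⁴/32 = 2.700×10^-8 m⁴.
τ_max = T·r/J = 19.29 × 0.0115 / 2.700×10^-8 = 8.181×10^6 Pa.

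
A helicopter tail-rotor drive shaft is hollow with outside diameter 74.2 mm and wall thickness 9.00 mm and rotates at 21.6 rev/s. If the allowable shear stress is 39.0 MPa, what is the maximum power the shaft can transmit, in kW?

J = π(d_o⁴ − d_i⁴)/32 = π(0.0742⁴ − 0.0562⁴)/32 = 1.997×10^-6 m⁴.
T_max = τ_allow·J/r = 3.90×10^7 × 1.997×10^-6 / 0.0371 = 2099 N·m.
ω = 2π·21.6 = 135.7 rad/s, so P_max = T_max·ω = 2.848×10^5 W.

285 kW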